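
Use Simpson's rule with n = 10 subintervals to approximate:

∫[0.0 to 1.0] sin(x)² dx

f(x) = sin(x)²
a = 0.0, b = 1.0, n = 10
h = (b - a)/n = 0.100000

Simpson's rule: (h/3)[f(x₀) + 4f(x₁) + 2f(x₂) + ... + f(xₙ)]

x_0 = 0.0000, f(x_0) = 0.000000, coefficient = 1
x_1 = 0.1000, f(x_1) = 0.009967, coefficient = 4
x_2 = 0.2000, f(x_2) = 0.039470, coefficient = 2
x_3 = 0.3000, f(x_3) = 0.087332, coefficient = 4
x_4 = 0.4000, f(x_4) = 0.151647, coefficient = 2
x_5 = 0.5000, f(x_5) = 0.229849, coefficient = 4
x_6 = 0.6000, f(x_6) = 0.318821, coefficient = 2
x_7 = 0.7000, f(x_7) = 0.415016, coefficient = 4
x_8 = 0.8000, f(x_8) = 0.514600, coefficient = 2
x_9 = 0.9000, f(x_9) = 0.613601, coefficient = 4
x_10 = 1.0000, f(x_10) = 0.708073, coefficient = 1

I ≈ (0.100000/3) × 8.180208 = 0.272674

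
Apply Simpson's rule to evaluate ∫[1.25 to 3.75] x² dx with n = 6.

f(x) = x²
a = 1.25, b = 3.75, n = 6
h = (b - a)/n = 0.416667

Simpson's rule: (h/3)[f(x₀) + 4f(x₁) + 2f(x₂) + ... + f(xₙ)]

x_0 = 1.2500, f(x_0) = 1.562500, coefficient = 1
x_1 = 1.6667, f(x_1) = 2.777778, coefficient = 4
x_2 = 2.0833, f(x_2) = 4.340278, coefficient = 2
x_3 = 2.5000, f(x_3) = 6.250000, coefficient = 4
x_4 = 2.9167, f(x_4) = 8.506944, coefficient = 2
x_5 = 3.3333, f(x_5) = 11.111111, coefficient = 4
x_6 = 3.7500, f(x_6) = 14.062500, coefficient = 1

I ≈ (0.416667/3) × 121.875000 = 16.927083
Exact value: 16.927083
Error: 0.000000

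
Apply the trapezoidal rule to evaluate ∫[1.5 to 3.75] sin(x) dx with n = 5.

f(x) = sin(x)
a = 1.5, b = 3.75, n = 5
h = (b - a)/n = 0.450000

Trapezoidal rule: (h/2)[f(x₀) + 2f(x₁) + 2f(x₂) + ... + f(xₙ)]

x_0 = 1.5000, f(x_0) = 0.997495, coefficient = 1
x_1 = 1.9500, f(x_1) = 0.928960, coefficient = 2
x_2 = 2.4000, f(x_2) = 0.675463, coefficient = 2
x_3 = 2.8500, f(x_3) = 0.287478, coefficient = 2
x_4 = 3.3000, f(x_4) = -0.157746, coefficient = 2
x_5 = 3.7500, f(x_5) = -0.571561, coefficient = 1

I ≈ (0.450000/2) × 3.894244 = 0.876205
Exact value: 0.891297
Error: 0.015092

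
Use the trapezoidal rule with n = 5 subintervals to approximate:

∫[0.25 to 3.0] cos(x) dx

f(x) = cos(x)
a = 0.25, b = 3.0, n = 5
h = (b - a)/n = 0.550000

Trapezoidal rule: (h/2)[f(x₀) + 2f(x₁) + 2f(x₂) + ... + f(xₙ)]

x_0 = 0.2500, f(x_0) = 0.968912, coefficient = 1
x_1 = 0.8000, f(x_1) = 0.696707, coefficient = 2
x_2 = 1.3500, f(x_2) = 0.219007, coefficient = 2
x_3 = 1.9000, f(x_3) = -0.323290, coefficient = 2
x_4 = 2.4500, f(x_4) = -0.770231, coefficient = 2
x_5 = 3.0000, f(x_5) = -0.989992, coefficient = 1

I ≈ (0.550000/2) × -0.376695 = -0.103591
Exact value: -0.106284
Error: 0.002693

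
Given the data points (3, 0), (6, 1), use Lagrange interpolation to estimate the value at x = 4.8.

Lagrange interpolation formula:
P(x) = Σ yᵢ × Lᵢ(x)
where Lᵢ(x) = Π_{j≠i} (x - xⱼ)/(xᵢ - xⱼ)

L_0(4.8) = (4.8 - 6)/(3 - 6) = 0.400000
L_1(4.8) = (4.8 - 3)/(6 - 3) = 0.600000

P(4.8) = 0×L_0(4.8) + 1×L_1(4.8)
P(4.8) = 0.600000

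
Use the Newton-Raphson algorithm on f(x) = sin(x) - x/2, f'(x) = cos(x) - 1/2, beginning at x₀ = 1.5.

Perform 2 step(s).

f(x) = sin(x) - x/2
f'(x) = cos(x) - 1/2
x₀ = 1.5

Newton-Raphson formula: x_{n+1} = x_n - f(x_n)/f'(x_n)

Iteration 1:
  f(1.500000) = 0.247495
  f'(1.500000) = -0.429263
  x_1 = 1.500000 - 0.247495/(-0.429263) = 2.076558
Iteration 2:
  f(2.076558) = -0.163473
  f'(2.076558) = -0.984474
  x_2 = 2.076558 - (-0.163473)/(-0.984474) = 1.910507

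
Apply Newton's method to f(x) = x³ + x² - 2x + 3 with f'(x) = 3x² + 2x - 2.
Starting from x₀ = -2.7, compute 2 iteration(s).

f(x) = x³ + x² - 2x + 3
f'(x) = 3x² + 2x - 2
x₀ = -2.7

Newton-Raphson formula: x_{n+1} = x_n - f(x_n)/f'(x_n)

Iteration 1:
  f(-2.700000) = -3.993000
  f'(-2.700000) = 14.470000
  x_1 = -2.700000 - (-3.993000)/14.470000 = -2.424050
Iteration 2:
  f(-2.424050) = -0.519641
  f'(-2.424050) = 10.779952
  x_2 = -2.424050 - (-0.519641)/10.779952 = -2.375845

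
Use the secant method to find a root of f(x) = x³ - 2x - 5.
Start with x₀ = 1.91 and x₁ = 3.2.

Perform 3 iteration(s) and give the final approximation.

f(x) = x³ - 2x - 5
x₀ = 1.91, x₁ = 3.2

Secant formula: x_{n+1} = x_n - f(x_n)(x_n - x_{n-1})/(f(x_n) - f(x_{n-1}))

Iteration 1:
  f(1.910000) = -1.852129
  f(3.200000) = 21.368000
  x_2 = 3.200000 - 21.368000×(3.200000 - 1.910000)/(21.368000 - (-1.852129))
       = 2.012895
Iteration 2:
  f(3.200000) = 21.368000
  f(2.012895) = -0.870045
  x_3 = 2.012895 - (-0.870045)×(2.012895 - 3.200000)/(-0.870045 - 21.368000)
       = 2.059340
Iteration 3:
  f(2.012895) = -0.870045
  f(2.059340) = -0.385264
  x_4 = 2.059340 - (-0.385264)×(2.059340 - 2.012895)/(-0.385264 - (-0.870045))
       = 2.096250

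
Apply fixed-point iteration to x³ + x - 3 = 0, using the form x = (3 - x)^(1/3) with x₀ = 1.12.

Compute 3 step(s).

Equation: x³ + x - 3 = 0
Fixed-point form: x = (3 - x)^(1/3)
x₀ = 1.12

x_1 = g(1.120000) = 1.234201
x_2 = g(1.234201) = 1.208687
x_3 = g(1.208687) = 1.214480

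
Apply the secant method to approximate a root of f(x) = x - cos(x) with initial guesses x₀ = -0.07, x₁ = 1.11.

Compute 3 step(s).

f(x) = x - cos(x)
x₀ = -0.07, x₁ = 1.11

Secant formula: x_{n+1} = x_n - f(x_n)(x_n - x_{n-1})/(f(x_n) - f(x_{n-1}))

Iteration 1:
  f(-0.070000) = -1.067551
  f(1.110000) = 0.665338
  x_2 = 1.110000 - 0.665338×(1.110000 - (-0.070000))/(0.665338 - (-1.067551))
       = 0.656942
Iteration 2:
  f(1.110000) = 0.665338
  f(0.656942) = -0.134921
  x_3 = 0.656942 - (-0.134921)×(0.656942 - 1.110000)/(-0.134921 - 0.665338)
       = 0.733326
Iteration 3:
  f(0.656942) = -0.134921
  f(0.733326) = -0.009626
  x_4 = 0.733326 - (-0.009626)×(0.733326 - 0.656942)/(-0.009626 - (-0.134921))
       = 0.739194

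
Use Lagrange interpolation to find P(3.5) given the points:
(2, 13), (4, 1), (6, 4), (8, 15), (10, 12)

Lagrange interpolation formula:
P(x) = Σ yᵢ × Lᵢ(x)
where Lᵢ(x) = Π_{j≠i} (x - xⱼ)/(xᵢ - xⱼ)

L_0(3.5) = (3.5 - 4)/(2 - 4) × (3.5 - 6)/(2 - 6) × (3.5 - 8)/(2 - 8) × (3.5 - 10)/(2 - 10) = 0.095215
L_1(3.5) = (3.5 - 2)/(4 - 2) × (3.5 - 6)/(4 - 6) × (3.5 - 8)/(4 - 8) × (3.5 - 10)/(4 - 10) = 1.142578
L_2(3.5) = (3.5 - 2)/(6 - 2) × (3.5 - 4)/(6 - 4) × (3.5 - 8)/(6 - 8) × (3.5 - 10)/(6 - 10) = -0.342773
L_3(3.5) = (3.5 - 2)/(8 - 2) × (3.5 - 4)/(8 - 4) × (3.5 - 6)/(8 - 6) × (3.5 - 10)/(8 - 10) = 0.126953
L_4(3.5) = (3.5 - 2)/(10 - 2) × (3.5 - 4)/(10 - 4) × (3.5 - 6)/(10 - 6) × (3.5 - 8)/(10 - 8) = -0.021973

P(3.5) = 13×L_0(3.5) + 1×L_1(3.5) + 4×L_2(3.5) + 15×L_3(3.5) + 12×L_4(3.5)
P(3.5) = 2.649902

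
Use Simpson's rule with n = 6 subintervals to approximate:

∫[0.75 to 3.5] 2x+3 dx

f(x) = 2x+3
a = 0.75, b = 3.5, n = 6
h = (b - a)/n = 0.458333

Simpson's rule: (h/3)[f(x₀) + 4f(x₁) + 2f(x₂) + ... + f(xₙ)]

x_0 = 0.7500, f(x_0) = 4.500000, coefficient = 1
x_1 = 1.2083, f(x_1) = 5.416667, coefficient = 4
x_2 = 1.6667, f(x_2) = 6.333333, coefficient = 2
x_3 = 2.1250, f(x_3) = 7.250000, coefficient = 4
x_4 = 2.5833, f(x_4) = 8.166667, coefficient = 2
x_5 = 3.0417, f(x_5) = 9.083333, coefficient = 4
x_6 = 3.5000, f(x_6) = 10.000000, coefficient = 1

I ≈ (0.458333/3) × 130.500000 = 19.937500
Exact value: 19.937500
Error: 0.000000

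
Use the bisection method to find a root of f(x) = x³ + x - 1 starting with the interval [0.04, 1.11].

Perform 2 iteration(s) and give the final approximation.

f(x) = x³ + x - 1
Initial interval: [0.04, 1.11]

Iteration 1:
  c_1 = (0.040000 + 1.110000)/2 = 0.575000
  f(c_1) = f(0.575000) = -0.234891
  f(a) × f(c) ≥ 0, new interval: [0.575000, 1.110000]
Iteration 2:
  c_2 = (0.575000 + 1.110000)/2 = 0.842500
  f(c_2) = f(0.842500) = 0.440512
  f(a) × f(c) < 0, new interval: [0.575000, 0.842500]

After 2 iteration(s), the approximation is c_2 = 0.842500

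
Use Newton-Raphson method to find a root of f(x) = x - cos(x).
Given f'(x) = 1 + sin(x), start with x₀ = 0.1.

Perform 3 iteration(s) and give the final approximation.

f(x) = x - cos(x)
f'(x) = 1 + sin(x)
x₀ = 0.1

Newton-Raphson formula: x_{n+1} = x_n - f(x_n)/f'(x_n)

Iteration 1:
  f(0.100000) = -0.895004
  f'(0.100000) = 1.099833
  x_1 = 0.100000 - (-0.895004)/1.099833 = 0.913763
Iteration 2:
  f(0.913763) = 0.302993
  f'(0.913763) = 1.791808
  x_2 = 0.913763 - 0.302993/1.791808 = 0.744664
Iteration 3:
  f(0.744664) = 0.009349
  f'(0.744664) = 1.677725
  x_3 = 0.744664 - 0.009349/1.677725 = 0.739092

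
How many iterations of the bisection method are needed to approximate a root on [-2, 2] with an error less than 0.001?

We need (b-a)/2^n ≤ 0.001
(2 - (-2))/2^n ≤ 0.001
4/2^n ≤ 0.001
2^n ≥ 4000
n ≥ log₂(4000) = 11.97
n ≥ 12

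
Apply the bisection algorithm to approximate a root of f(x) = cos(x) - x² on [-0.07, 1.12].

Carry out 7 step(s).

f(x) = cos(x) - x²
Initial interval: [-0.07, 1.12]

Iteration 1:
  c_1 = (-0.070000 + 1.120000)/2 = 0.525000
  f(c_1) = f(0.525000) = 0.589699
  f(a) × f(c) ≥ 0, new interval: [0.525000, 1.120000]
Iteration 2:
  c_2 = (0.525000 + 1.120000)/2 = 0.822500
  f(c_2) = f(0.822500) = 0.003885
  f(a) × f(c) ≥ 0, new interval: [0.822500, 1.120000]
Iteration 3:
  c_3 = (0.822500 + 1.120000)/2 = 0.971250
  f(c_3) = f(0.971250) = -0.379059
  f(a) × f(c) < 0, new interval: [0.822500, 0.971250]
Iteration 4:
  c_4 = (0.822500 + 0.971250)/2 = 0.896875
  f(c_4) = f(0.896875) = -0.180330
  f(a) × f(c) < 0, new interval: [0.822500, 0.896875]
Iteration 5:
  c_5 = (0.822500 + 0.896875)/2 = 0.859688
  f(c_5) = f(0.859688) = -0.086388
  f(a) × f(c) < 0, new interval: [0.822500, 0.859688]
Iteration 6:
  c_6 = (0.822500 + 0.859688)/2 = 0.841094
  f(c_6) = f(0.841094) = -0.040791
  f(a) × f(c) < 0, new interval: [0.822500, 0.841094]
Iteration 7:
  c_7 = (0.822500 + 0.841094)/2 = 0.831797
  f(c_7) = f(0.831797) = -0.018337
  f(a) × f(c) < 0, new interval: [0.822500, 0.831797]

After 7 iteration(s), the approximation is c_7 = 0.831797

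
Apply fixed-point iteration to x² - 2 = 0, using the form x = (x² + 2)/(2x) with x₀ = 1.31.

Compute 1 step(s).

Equation: x² - 2 = 0
Fixed-point form: x = (x² + 2)/(2x)
x₀ = 1.31

x_1 = g(1.310000) = 1.418359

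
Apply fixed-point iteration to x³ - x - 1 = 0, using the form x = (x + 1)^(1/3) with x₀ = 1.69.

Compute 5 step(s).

Equation: x³ - x - 1 = 0
Fixed-point form: x = (x + 1)^(1/3)
x₀ = 1.69

x_1 = g(1.690000) = 1.390755
x_2 = g(1.390755) = 1.337145
x_3 = g(1.337145) = 1.327074
x_4 = g(1.327074) = 1.325165
x_5 = g(1.325165) = 1.324803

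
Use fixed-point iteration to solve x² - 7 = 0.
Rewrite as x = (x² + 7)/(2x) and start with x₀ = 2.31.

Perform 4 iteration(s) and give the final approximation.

Equation: x² - 7 = 0
Fixed-point form: x = (x² + 7)/(2x)
x₀ = 2.31

x_1 = g(2.310000) = 2.670152
x_2 = g(2.670152) = 2.645863
x_3 = g(2.645863) = 2.645751
x_4 = g(2.645751) = 2.645751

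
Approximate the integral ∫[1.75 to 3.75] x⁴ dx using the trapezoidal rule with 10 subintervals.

f(x) = x⁴
a = 1.75, b = 3.75, n = 10
h = (b - a)/n = 0.200000

Trapezoidal rule: (h/2)[f(x₀) + 2f(x₁) + 2f(x₂) + ... + f(xₙ)]

x_0 = 1.7500, f(x_0) = 9.378906, coefficient = 1
x_1 = 1.9500, f(x_1) = 14.459006, coefficient = 2
x_2 = 2.1500, f(x_2) = 21.367506, coefficient = 2
x_3 = 2.3500, f(x_3) = 30.498006, coefficient = 2
x_4 = 2.5500, f(x_4) = 42.282506, coefficient = 2
x_5 = 2.7500, f(x_5) = 57.191406, coefficient = 2
x_6 = 2.9500, f(x_6) = 75.733506, coefficient = 2
x_7 = 3.1500, f(x_7) = 98.456006, coefficient = 2
x_8 = 3.3500, f(x_8) = 125.944506, coefficient = 2
x_9 = 3.5500, f(x_9) = 158.823006, coefficient = 2
x_10 = 3.7500, f(x_10) = 197.753906, coefficient = 1

I ≈ (0.200000/2) × 1456.643725 = 145.664373
Exact value: 145.032813
Error: 0.631560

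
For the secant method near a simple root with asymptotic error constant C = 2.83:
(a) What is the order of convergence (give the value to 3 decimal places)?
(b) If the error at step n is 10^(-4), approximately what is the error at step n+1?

(a) Secant method has superlinear convergence with order φ = (1+√5)/2 ≈ 1.618.
    This means |e_{n+1}| ≈ C|e_n|^1.618.

(b) With |e_n| = 10^(-4) and C = 2.83:
    |e_{n+1}| ≈ 2.83 × (10^(-4))^1.618 = 2.83 × 10^(-6.47)

(a) ≈ 1.618 (golden ratio); (b) |e_{n+1}| ≈ 9.542e-07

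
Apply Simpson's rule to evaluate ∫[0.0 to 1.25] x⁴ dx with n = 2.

f(x) = x⁴
a = 0.0, b = 1.25, n = 2
h = (b - a)/n = 0.625000

Simpson's rule: (h/3)[f(x₀) + 4f(x₁) + 2f(x₂) + ... + f(xₙ)]

x_0 = 0.0000, f(x_0) = 0.000000, coefficient = 1
x_1 = 0.6250, f(x_1) = 0.152588, coefficient = 4
x_2 = 1.2500, f(x_2) = 2.441406, coefficient = 1

I ≈ (0.625000/3) × 3.051758 = 0.635783
Exact value: 0.610352
Error: 0.025431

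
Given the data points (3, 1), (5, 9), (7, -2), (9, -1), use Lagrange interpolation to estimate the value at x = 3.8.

Lagrange interpolation formula:
P(x) = Σ yᵢ × Lᵢ(x)
where Lᵢ(x) = Π_{j≠i} (x - xⱼ)/(xᵢ - xⱼ)

L_0(3.8) = (3.8 - 5)/(3 - 5) × (3.8 - 7)/(3 - 7) × (3.8 - 9)/(3 - 9) = 0.416000
L_1(3.8) = (3.8 - 3)/(5 - 3) × (3.8 - 7)/(5 - 7) × (3.8 - 9)/(5 - 9) = 0.832000
L_2(3.8) = (3.8 - 3)/(7 - 3) × (3.8 - 5)/(7 - 5) × (3.8 - 9)/(7 - 9) = -0.312000
L_3(3.8) = (3.8 - 3)/(9 - 3) × (3.8 - 5)/(9 - 5) × (3.8 - 7)/(9 - 7) = 0.064000

P(3.8) = 1×L_0(3.8) + 9×L_1(3.8) + (-2)×L_2(3.8) + (-1)×L_3(3.8)
P(3.8) = 8.464000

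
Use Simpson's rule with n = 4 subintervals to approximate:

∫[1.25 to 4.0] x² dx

f(x) = x²
a = 1.25, b = 4.0, n = 4
h = (b - a)/n = 0.687500

Simpson's rule: (h/3)[f(x₀) + 4f(x₁) + 2f(x₂) + ... + f(xₙ)]

x_0 = 1.2500, f(x_0) = 1.562500, coefficient = 1
x_1 = 1.9375, f(x_1) = 3.753906, coefficient = 4
x_2 = 2.6250, f(x_2) = 6.890625, coefficient = 2
x_3 = 3.3125, f(x_3) = 10.972656, coefficient = 4
x_4 = 4.0000, f(x_4) = 16.000000, coefficient = 1

I ≈ (0.687500/3) × 90.250000 = 20.682292
Exact value: 20.682292
Error: 0.000000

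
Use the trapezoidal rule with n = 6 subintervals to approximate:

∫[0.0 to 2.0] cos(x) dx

f(x) = cos(x)
a = 0.0, b = 2.0, n = 6
h = (b - a)/n = 0.333333

Trapezoidal rule: (h/2)[f(x₀) + 2f(x₁) + 2f(x₂) + ... + f(xₙ)]

x_0 = 0.0000, f(x_0) = 1.000000, coefficient = 1
x_1 = 0.3333, f(x_1) = 0.944957, coefficient = 2
x_2 = 0.6667, f(x_2) = 0.785887, coefficient = 2
x_3 = 1.0000, f(x_3) = 0.540302, coefficient = 2
x_4 = 1.3333, f(x_4) = 0.235238, coefficient = 2
x_5 = 1.6667, f(x_5) = -0.095724, coefficient = 2
x_6 = 2.0000, f(x_6) = -0.416147, coefficient = 1

I ≈ (0.333333/2) × 5.405174 = 0.900862
Exact value: 0.909297
Error: 0.008435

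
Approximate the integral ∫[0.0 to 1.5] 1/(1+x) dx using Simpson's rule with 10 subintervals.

f(x) = 1/(1+x)
a = 0.0, b = 1.5, n = 10
h = (b - a)/n = 0.150000

Simpson's rule: (h/3)[f(x₀) + 4f(x₁) + 2f(x₂) + ... + f(xₙ)]

x_0 = 0.0000, f(x_0) = 1.000000, coefficient = 1
x_1 = 0.1500, f(x_1) = 0.869565, coefficient = 4
x_2 = 0.3000, f(x_2) = 0.769231, coefficient = 2
x_3 = 0.4500, f(x_3) = 0.689655, coefficient = 4
x_4 = 0.6000, f(x_4) = 0.625000, coefficient = 2
x_5 = 0.7500, f(x_5) = 0.571429, coefficient = 4
x_6 = 0.9000, f(x_6) = 0.526316, coefficient = 2
x_7 = 1.0500, f(x_7) = 0.487805, coefficient = 4
x_8 = 1.2000, f(x_8) = 0.454545, coefficient = 2
x_9 = 1.3500, f(x_9) = 0.425532, coefficient = 4
x_10 = 1.5000, f(x_10) = 0.400000, coefficient = 1

I ≈ (0.150000/3) × 18.326127 = 0.916306
Exact value: 0.916291
Error: 0.000016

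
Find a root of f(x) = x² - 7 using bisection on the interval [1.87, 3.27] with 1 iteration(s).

f(x) = x² - 7
Initial interval: [1.87, 3.27]

Iteration 1:
  c_1 = (1.870000 + 3.270000)/2 = 2.570000
  f(c_1) = f(2.570000) = -0.395100
  f(a) × f(c) ≥ 0, new interval: [2.570000, 3.270000]

After 1 iteration(s), the approximation is c_1 = 2.570000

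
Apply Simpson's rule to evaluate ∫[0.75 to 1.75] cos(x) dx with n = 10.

f(x) = cos(x)
a = 0.75, b = 1.75, n = 10
h = (b - a)/n = 0.100000

Simpson's rule: (h/3)[f(x₀) + 4f(x₁) + 2f(x₂) + ... + f(xₙ)]

x_0 = 0.7500, f(x_0) = 0.731689, coefficient = 1
x_1 = 0.8500, f(x_1) = 0.659983, coefficient = 4
x_2 = 0.9500, f(x_2) = 0.581683, coefficient = 2
x_3 = 1.0500, f(x_3) = 0.497571, coefficient = 4
x_4 = 1.1500, f(x_4) = 0.408487, coefficient = 2
x_5 = 1.2500, f(x_5) = 0.315322, coefficient = 4
x_6 = 1.3500, f(x_6) = 0.219007, coefficient = 2
x_7 = 1.4500, f(x_7) = 0.120503, coefficient = 4
x_8 = 1.5500, f(x_8) = 0.020795, coefficient = 2
x_9 = 1.6500, f(x_9) = -0.079121, coefficient = 4
x_10 = 1.7500, f(x_10) = -0.178246, coefficient = 1

I ≈ (0.100000/3) × 9.070421 = 0.302347
Exact value: 0.302347
Error: 0.000000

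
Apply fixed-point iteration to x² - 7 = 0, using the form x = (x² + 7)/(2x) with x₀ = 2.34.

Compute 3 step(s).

Equation: x² - 7 = 0
Fixed-point form: x = (x² + 7)/(2x)
x₀ = 2.34

x_1 = g(2.340000) = 2.665726
x_2 = g(2.665726) = 2.645826
x_3 = g(2.645826) = 2.645751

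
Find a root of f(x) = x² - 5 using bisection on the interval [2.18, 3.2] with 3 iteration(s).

f(x) = x² - 5
Initial interval: [2.18, 3.2]

Iteration 1:
  c_1 = (2.180000 + 3.200000)/2 = 2.690000
  f(c_1) = f(2.690000) = 2.236100
  f(a) × f(c) < 0, new interval: [2.180000, 2.690000]
Iteration 2:
  c_2 = (2.180000 + 2.690000)/2 = 2.435000
  f(c_2) = f(2.435000) = 0.929225
  f(a) × f(c) < 0, new interval: [2.180000, 2.435000]
Iteration 3:
  c_3 = (2.180000 + 2.435000)/2 = 2.307500
  f(c_3) = f(2.307500) = 0.324556
  f(a) × f(c) < 0, new interval: [2.180000, 2.307500]

After 3 iteration(s), the approximation is c_3 = 2.307500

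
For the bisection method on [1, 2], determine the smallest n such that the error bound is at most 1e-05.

We need (b-a)/2^n ≤ 1e-05
(2 - 1)/2^n ≤ 1e-05
1/2^n ≤ 1e-05
2^n ≥ 100000
n ≥ log₂(100000) = 16.61
n ≥ 17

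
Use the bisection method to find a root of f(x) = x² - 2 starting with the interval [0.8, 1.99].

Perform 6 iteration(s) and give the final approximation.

f(x) = x² - 2
Initial interval: [0.8, 1.99]

Iteration 1:
  c_1 = (0.800000 + 1.990000)/2 = 1.395000
  f(c_1) = f(1.395000) = -0.053975
  f(a) × f(c) ≥ 0, new interval: [1.395000, 1.990000]
Iteration 2:
  c_2 = (1.395000 + 1.990000)/2 = 1.692500
  f(c_2) = f(1.692500) = 0.864556
  f(a) × f(c) < 0, new interval: [1.395000, 1.692500]
Iteration 3:
  c_3 = (1.395000 + 1.692500)/2 = 1.543750
  f(c_3) = f(1.543750) = 0.383164
  f(a) × f(c) < 0, new interval: [1.395000, 1.543750]
Iteration 4:
  c_4 = (1.395000 + 1.543750)/2 = 1.469375
  f(c_4) = f(1.469375) = 0.159063
  f(a) × f(c) < 0, new interval: [1.395000, 1.469375]
Iteration 5:
  c_5 = (1.395000 + 1.469375)/2 = 1.432187
  f(c_5) = f(1.432187) = 0.051161
  f(a) × f(c) < 0, new interval: [1.395000, 1.432187]
Iteration 6:
  c_6 = (1.395000 + 1.432187)/2 = 1.413594
  f(c_6) = f(1.413594) = -0.001753
  f(a) × f(c) ≥ 0, new interval: [1.413594, 1.432187]

After 6 iteration(s), the approximation is c_6 = 1.413594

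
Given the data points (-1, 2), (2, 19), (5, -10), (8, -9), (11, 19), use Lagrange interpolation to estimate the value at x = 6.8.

Lagrange interpolation formula:
P(x) = Σ yᵢ × Lᵢ(x)
where Lᵢ(x) = Π_{j≠i} (x - xⱼ)/(xᵢ - xⱼ)

L_0(6.8) = (6.8 - 2)/(-1 - 2) × (6.8 - 5)/(-1 - 5) × (6.8 - 8)/(-1 - 8) × (6.8 - 11)/(-1 - 11) = 0.022400
L_1(6.8) = (6.8 - (-1))/(2 - (-1)) × (6.8 - 5)/(2 - 5) × (6.8 - 8)/(2 - 8) × (6.8 - 11)/(2 - 11) = -0.145600
L_2(6.8) = (6.8 - (-1))/(5 - (-1)) × (6.8 - 2)/(5 - 2) × (6.8 - 8)/(5 - 8) × (6.8 - 11)/(5 - 11) = 0.582400
L_3(6.8) = (6.8 - (-1))/(8 - (-1)) × (6.8 - 2)/(8 - 2) × (6.8 - 5)/(8 - 5) × (6.8 - 11)/(8 - 11) = 0.582400
L_4(6.8) = (6.8 - (-1))/(11 - (-1)) × (6.8 - 2)/(11 - 2) × (6.8 - 5)/(11 - 5) × (6.8 - 8)/(11 - 8) = -0.041600

P(6.8) = 2×L_0(6.8) + 19×L_1(6.8) + (-10)×L_2(6.8) + (-9)×L_3(6.8) + 19×L_4(6.8)
P(6.8) = -14.577600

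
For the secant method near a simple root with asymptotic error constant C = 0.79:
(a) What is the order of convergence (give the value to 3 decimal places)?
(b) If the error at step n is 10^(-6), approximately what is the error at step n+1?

(a) Secant method has superlinear convergence with order φ = (1+√5)/2 ≈ 1.618.
    This means |e_{n+1}| ≈ C|e_n|^1.618.

(b) With |e_n| = 10^(-6) and C = 0.79:
    |e_{n+1}| ≈ 0.79 × (10^(-6))^1.618 = 0.79 × 10^(-9.71)

(a) ≈ 1.618 (golden ratio); (b) |e_{n+1}| ≈ 1.547e-10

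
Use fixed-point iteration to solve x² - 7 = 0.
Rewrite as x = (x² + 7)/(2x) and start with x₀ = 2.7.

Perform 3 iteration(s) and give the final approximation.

Equation: x² - 7 = 0
Fixed-point form: x = (x² + 7)/(2x)
x₀ = 2.7

x_1 = g(2.700000) = 2.646296
x_2 = g(2.646296) = 2.645751
x_3 = g(2.645751) = 2.645751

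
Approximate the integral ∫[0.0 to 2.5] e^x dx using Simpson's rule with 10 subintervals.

f(x) = e^x
a = 0.0, b = 2.5, n = 10
h = (b - a)/n = 0.250000

Simpson's rule: (h/3)[f(x₀) + 4f(x₁) + 2f(x₂) + ... + f(xₙ)]

x_0 = 0.0000, f(x_0) = 1.000000, coefficient = 1
x_1 = 0.2500, f(x_1) = 1.284025, coefficient = 4
x_2 = 0.5000, f(x_2) = 1.648721, coefficient = 2
x_3 = 0.7500, f(x_3) = 2.117000, coefficient = 4
x_4 = 1.0000, f(x_4) = 2.718282, coefficient = 2
x_5 = 1.2500, f(x_5) = 3.490343, coefficient = 4
x_6 = 1.5000, f(x_6) = 4.481689, coefficient = 2
x_7 = 1.7500, f(x_7) = 5.754603, coefficient = 4
x_8 = 2.0000, f(x_8) = 7.389056, coefficient = 2
x_9 = 2.2500, f(x_9) = 9.487736, coefficient = 4
x_10 = 2.5000, f(x_10) = 12.182494, coefficient = 1

I ≈ (0.250000/3) × 134.192818 = 11.182735
Exact value: 11.182494
Error: 0.000241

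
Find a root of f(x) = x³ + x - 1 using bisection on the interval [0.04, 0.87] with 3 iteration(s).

f(x) = x³ + x - 1
Initial interval: [0.04, 0.87]

Iteration 1:
  c_1 = (0.040000 + 0.870000)/2 = 0.455000
  f(c_1) = f(0.455000) = -0.450804
  f(a) × f(c) ≥ 0, new interval: [0.455000, 0.870000]
Iteration 2:
  c_2 = (0.455000 + 0.870000)/2 = 0.662500
  f(c_2) = f(0.662500) = -0.046725
  f(a) × f(c) ≥ 0, new interval: [0.662500, 0.870000]
Iteration 3:
  c_3 = (0.662500 + 0.870000)/2 = 0.766250
  f(c_3) = f(0.766250) = 0.216145
  f(a) × f(c) < 0, new interval: [0.662500, 0.766250]

After 3 iteration(s), the approximation is c_3 = 0.766250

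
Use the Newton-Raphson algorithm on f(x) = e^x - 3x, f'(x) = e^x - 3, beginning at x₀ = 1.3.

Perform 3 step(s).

f(x) = e^x - 3x
f'(x) = e^x - 3
x₀ = 1.3

Newton-Raphson formula: x_{n+1} = x_n - f(x_n)/f'(x_n)

Iteration 1:
  f(1.300000) = -0.230703
  f'(1.300000) = 0.669297
  x_1 = 1.300000 - (-0.230703)/0.669297 = 1.644695
Iteration 2:
  f(1.644695) = 0.245345
  f'(1.644695) = 2.179431
  x_2 = 1.644695 - 0.245345/2.179431 = 1.532122
Iteration 3:
  f(1.532122) = 0.031621
  f'(1.532122) = 1.627987
  x_3 = 1.532122 - 0.031621/1.627987 = 1.512699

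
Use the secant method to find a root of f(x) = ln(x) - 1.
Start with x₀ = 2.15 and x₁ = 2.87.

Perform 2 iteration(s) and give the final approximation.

f(x) = ln(x) - 1
x₀ = 2.15, x₁ = 2.87

Secant formula: x_{n+1} = x_n - f(x_n)(x_n - x_{n-1})/(f(x_n) - f(x_{n-1}))

Iteration 1:
  f(2.150000) = -0.234532
  f(2.870000) = 0.054312
  x_2 = 2.870000 - 0.054312×(2.870000 - 2.150000)/(0.054312 - (-0.234532))
       = 2.734617
Iteration 2:
  f(2.870000) = 0.054312
  f(2.734617) = 0.005991
  x_3 = 2.734617 - 0.005991×(2.734617 - 2.870000)/(0.005991 - 0.054312)
       = 2.717831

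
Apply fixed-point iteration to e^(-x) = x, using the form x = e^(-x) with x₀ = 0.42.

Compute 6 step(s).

Equation: e^(-x) = x
Fixed-point form: x = e^(-x)
x₀ = 0.42

x_1 = g(0.420000) = 0.657047
x_2 = g(0.657047) = 0.518380
x_3 = g(0.518380) = 0.595484
x_4 = g(0.595484) = 0.551295
x_5 = g(0.551295) = 0.576203
x_6 = g(0.576203) = 0.562028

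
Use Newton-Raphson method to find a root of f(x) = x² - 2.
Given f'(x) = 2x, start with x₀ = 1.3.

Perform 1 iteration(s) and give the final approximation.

f(x) = x² - 2
f'(x) = 2x
x₀ = 1.3

Newton-Raphson formula: x_{n+1} = x_n - f(x_n)/f'(x_n)

Iteration 1:
  f(1.300000) = -0.310000
  f'(1.300000) = 2.600000
  x_1 = 1.300000 - (-0.310000)/2.600000 = 1.419231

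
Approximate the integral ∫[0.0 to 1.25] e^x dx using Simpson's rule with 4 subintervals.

f(x) = e^x
a = 0.0, b = 1.25, n = 4
h = (b - a)/n = 0.312500

Simpson's rule: (h/3)[f(x₀) + 4f(x₁) + 2f(x₂) + ... + f(xₙ)]

x_0 = 0.0000, f(x_0) = 1.000000, coefficient = 1
x_1 = 0.3125, f(x_1) = 1.366838, coefficient = 4
x_2 = 0.6250, f(x_2) = 1.868246, coefficient = 2
x_3 = 0.9375, f(x_3) = 2.553589, coefficient = 4
x_4 = 1.2500, f(x_4) = 3.490343, coefficient = 1

I ≈ (0.312500/3) × 23.908544 = 2.490473
Exact value: 2.490343
Error: 0.000130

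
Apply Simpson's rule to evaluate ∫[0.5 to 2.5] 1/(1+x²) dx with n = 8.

f(x) = 1/(1+x²)
a = 0.5, b = 2.5, n = 8
h = (b - a)/n = 0.250000

Simpson's rule: (h/3)[f(x₀) + 4f(x₁) + 2f(x₂) + ... + f(xₙ)]

x_0 = 0.5000, f(x_0) = 0.800000, coefficient = 1
x_1 = 0.7500, f(x_1) = 0.640000, coefficient = 4
x_2 = 1.0000, f(x_2) = 0.500000, coefficient = 2
x_3 = 1.2500, f(x_3) = 0.390244, coefficient = 4
x_4 = 1.5000, f(x_4) = 0.307692, coefficient = 2
x_5 = 1.7500, f(x_5) = 0.246154, coefficient = 4
x_6 = 2.0000, f(x_6) = 0.200000, coefficient = 2
x_7 = 2.2500, f(x_7) = 0.164948, coefficient = 4
x_8 = 2.5000, f(x_8) = 0.137931, coefficient = 1

I ≈ (0.250000/3) × 8.718700 = 0.726558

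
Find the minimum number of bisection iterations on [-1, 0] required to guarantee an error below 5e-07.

We need (b-a)/2^n ≤ 5e-07
(0 - (-1))/2^n ≤ 5e-07
1/2^n ≤ 5e-07
2^n ≥ 2000000
n ≥ log₂(2000000) = 20.93
n ≥ 21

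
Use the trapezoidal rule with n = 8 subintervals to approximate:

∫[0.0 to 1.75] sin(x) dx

f(x) = sin(x)
a = 0.0, b = 1.75, n = 8
h = (b - a)/n = 0.218750

Trapezoidal rule: (h/2)[f(x₀) + 2f(x₁) + 2f(x₂) + ... + f(xₙ)]

x_0 = 0.0000, f(x_0) = 0.000000, coefficient = 1
x_1 = 0.2188, f(x_1) = 0.217010, coefficient = 2
x_2 = 0.4375, f(x_2) = 0.423676, coefficient = 2
x_3 = 0.6562, f(x_3) = 0.610150, coefficient = 2
x_4 = 0.8750, f(x_4) = 0.767544, coefficient = 2
x_5 = 1.0938, f(x_5) = 0.888355, coefficient = 2
x_6 = 1.3125, f(x_6) = 0.966827, coefficient = 2
x_7 = 1.5312, f(x_7) = 0.999218, coefficient = 2
x_8 = 1.7500, f(x_8) = 0.983986, coefficient = 1

I ≈ (0.218750/2) × 10.729544 = 1.173544
Exact value: 1.178246
Error: 0.004702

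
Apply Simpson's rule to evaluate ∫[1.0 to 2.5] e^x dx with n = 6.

f(x) = e^x
a = 1.0, b = 2.5, n = 6
h = (b - a)/n = 0.250000

Simpson's rule: (h/3)[f(x₀) + 4f(x₁) + 2f(x₂) + ... + f(xₙ)]

x_0 = 1.0000, f(x_0) = 2.718282, coefficient = 1
x_1 = 1.2500, f(x_1) = 3.490343, coefficient = 4
x_2 = 1.5000, f(x_2) = 4.481689, coefficient = 2
x_3 = 1.7500, f(x_3) = 5.754603, coefficient = 4
x_4 = 2.0000, f(x_4) = 7.389056, coefficient = 2
x_5 = 2.2500, f(x_5) = 9.487736, coefficient = 4
x_6 = 2.5000, f(x_6) = 12.182494, coefficient = 1

I ≈ (0.250000/3) × 113.572992 = 9.464416
Exact value: 9.464212
Error: 0.000204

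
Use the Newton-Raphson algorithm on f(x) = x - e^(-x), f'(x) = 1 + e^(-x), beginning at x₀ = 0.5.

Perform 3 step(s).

f(x) = x - e^(-x)
f'(x) = 1 + e^(-x)
x₀ = 0.5

Newton-Raphson formula: x_{n+1} = x_n - f(x_n)/f'(x_n)

Iteration 1:
  f(0.500000) = -0.106531
  f'(0.500000) = 1.606531
  x_1 = 0.500000 - (-0.106531)/1.606531 = 0.566311
Iteration 2:
  f(0.566311) = -0.001305
  f'(0.566311) = 1.567616
  x_2 = 0.566311 - (-0.001305)/1.567616 = 0.567143
Iteration 3:
  f(0.567143) = 0.000000
  f'(0.567143) = 1.567143
  x_3 = 0.567143 - 0.000000/1.567143 = 0.567143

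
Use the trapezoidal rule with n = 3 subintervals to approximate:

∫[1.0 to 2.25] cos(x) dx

f(x) = cos(x)
a = 1.0, b = 2.25, n = 3
h = (b - a)/n = 0.416667

Trapezoidal rule: (h/2)[f(x₀) + 2f(x₁) + 2f(x₂) + ... + f(xₙ)]

x_0 = 1.0000, f(x_0) = 0.540302, coefficient = 1
x_1 = 1.4167, f(x_1) = 0.153520, coefficient = 2
x_2 = 1.8333, f(x_2) = -0.259531, coefficient = 2
x_3 = 2.2500, f(x_3) = -0.628174, coefficient = 1

I ≈ (0.416667/2) × -0.299894 = -0.062478
Exact value: -0.063398
Error: 0.000920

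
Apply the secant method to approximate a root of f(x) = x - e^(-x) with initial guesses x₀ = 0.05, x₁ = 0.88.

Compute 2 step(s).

f(x) = x - e^(-x)
x₀ = 0.05, x₁ = 0.88

Secant formula: x_{n+1} = x_n - f(x_n)(x_n - x_{n-1})/(f(x_n) - f(x_{n-1}))

Iteration 1:
  f(0.050000) = -0.901229
  f(0.880000) = 0.465217
  x_2 = 0.880000 - 0.465217×(0.880000 - 0.050000)/(0.465217 - (-0.901229))
       = 0.597420
Iteration 2:
  f(0.880000) = 0.465217
  f(0.597420) = 0.047191
  x_3 = 0.597420 - 0.047191×(0.597420 - 0.880000)/(0.047191 - 0.465217)
       = 0.565520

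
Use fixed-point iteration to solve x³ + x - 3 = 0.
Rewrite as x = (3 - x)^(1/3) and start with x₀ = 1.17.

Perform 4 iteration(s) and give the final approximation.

Equation: x³ + x - 3 = 0
Fixed-point form: x = (3 - x)^(1/3)
x₀ = 1.17

x_1 = g(1.170000) = 1.223161
x_2 = g(1.223161) = 1.211200
x_3 = g(1.211200) = 1.213912
x_4 = g(1.213912) = 1.213298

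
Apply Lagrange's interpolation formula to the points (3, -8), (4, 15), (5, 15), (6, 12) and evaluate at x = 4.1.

Lagrange interpolation formula:
P(x) = Σ yᵢ × Lᵢ(x)
where Lᵢ(x) = Π_{j≠i} (x - xⱼ)/(xᵢ - xⱼ)

L_0(4.1) = (4.1 - 4)/(3 - 4) × (4.1 - 5)/(3 - 5) × (4.1 - 6)/(3 - 6) = -0.028500
L_1(4.1) = (4.1 - 3)/(4 - 3) × (4.1 - 5)/(4 - 5) × (4.1 - 6)/(4 - 6) = 0.940500
L_2(4.1) = (4.1 - 3)/(5 - 3) × (4.1 - 4)/(5 - 4) × (4.1 - 6)/(5 - 6) = 0.104500
L_3(4.1) = (4.1 - 3)/(6 - 3) × (4.1 - 4)/(6 - 4) × (4.1 - 5)/(6 - 5) = -0.016500

P(4.1) = (-8)×L_0(4.1) + 15×L_1(4.1) + 15×L_2(4.1) + 12×L_3(4.1)
P(4.1) = 15.705000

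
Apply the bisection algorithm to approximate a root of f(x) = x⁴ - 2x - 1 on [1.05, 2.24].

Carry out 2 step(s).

f(x) = x⁴ - 2x - 1
Initial interval: [1.05, 2.24]

Iteration 1:
  c_1 = (1.050000 + 2.240000)/2 = 1.645000
  f(c_1) = f(1.645000) = 3.032571
  f(a) × f(c) < 0, new interval: [1.050000, 1.645000]
Iteration 2:
  c_2 = (1.050000 + 1.645000)/2 = 1.347500
  f(c_2) = f(1.347500) = -0.398029
  f(a) × f(c) ≥ 0, new interval: [1.347500, 1.645000]

After 2 iteration(s), the approximation is c_2 = 1.347500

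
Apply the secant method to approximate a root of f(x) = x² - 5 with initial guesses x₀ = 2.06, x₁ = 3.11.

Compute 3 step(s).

f(x) = x² - 5
x₀ = 2.06, x₁ = 3.11

Secant formula: x_{n+1} = x_n - f(x_n)(x_n - x_{n-1})/(f(x_n) - f(x_{n-1}))

Iteration 1:
  f(2.060000) = -0.756400
  f(3.110000) = 4.672100
  x_2 = 3.110000 - 4.672100×(3.110000 - 2.060000)/(4.672100 - (-0.756400))
       = 2.206306
Iteration 2:
  f(3.110000) = 4.672100
  f(2.206306) = -0.132216
  x_3 = 2.206306 - (-0.132216)×(2.206306 - 3.110000)/(-0.132216 - 4.672100)
       = 2.231175
Iteration 3:
  f(2.206306) = -0.132216
  f(2.231175) = -0.021856
  x_4 = 2.231175 - (-0.021856)×(2.231175 - 2.206306)/(-0.021856 - (-0.132216))
       = 2.236101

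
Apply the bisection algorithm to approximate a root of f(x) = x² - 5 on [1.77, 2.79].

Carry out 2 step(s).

f(x) = x² - 5
Initial interval: [1.77, 2.79]

Iteration 1:
  c_1 = (1.770000 + 2.790000)/2 = 2.280000
  f(c_1) = f(2.280000) = 0.198400
  f(a) × f(c) < 0, new interval: [1.770000, 2.280000]
Iteration 2:
  c_2 = (1.770000 + 2.280000)/2 = 2.025000
  f(c_2) = f(2.025000) = -0.899375
  f(a) × f(c) ≥ 0, new interval: [2.025000, 2.280000]

After 2 iteration(s), the approximation is c_2 = 2.025000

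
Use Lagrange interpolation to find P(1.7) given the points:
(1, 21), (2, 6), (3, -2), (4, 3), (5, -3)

Lagrange interpolation formula:
P(x) = Σ yᵢ × Lᵢ(x)
where Lᵢ(x) = Π_{j≠i} (x - xⱼ)/(xᵢ - xⱼ)

L_0(1.7) = (1.7 - 2)/(1 - 2) × (1.7 - 3)/(1 - 3) × (1.7 - 4)/(1 - 4) × (1.7 - 5)/(1 - 5) = 0.123338
L_1(1.7) = (1.7 - 1)/(2 - 1) × (1.7 - 3)/(2 - 3) × (1.7 - 4)/(2 - 4) × (1.7 - 5)/(2 - 5) = 1.151150
L_2(1.7) = (1.7 - 1)/(3 - 1) × (1.7 - 2)/(3 - 2) × (1.7 - 4)/(3 - 4) × (1.7 - 5)/(3 - 5) = -0.398475
L_3(1.7) = (1.7 - 1)/(4 - 1) × (1.7 - 2)/(4 - 2) × (1.7 - 3)/(4 - 3) × (1.7 - 5)/(4 - 5) = 0.150150
L_4(1.7) = (1.7 - 1)/(5 - 1) × (1.7 - 2)/(5 - 2) × (1.7 - 3)/(5 - 3) × (1.7 - 4)/(5 - 4) = -0.026163

P(1.7) = 21×L_0(1.7) + 6×L_1(1.7) + (-2)×L_2(1.7) + 3×L_3(1.7) + (-3)×L_4(1.7)
P(1.7) = 10.822875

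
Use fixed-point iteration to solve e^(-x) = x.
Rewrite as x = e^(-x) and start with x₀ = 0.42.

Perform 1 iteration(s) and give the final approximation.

Equation: e^(-x) = x
Fixed-point form: x = e^(-x)
x₀ = 0.42

x_1 = g(0.420000) = 0.657047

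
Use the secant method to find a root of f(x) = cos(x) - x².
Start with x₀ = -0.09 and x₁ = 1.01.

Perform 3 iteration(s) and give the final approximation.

f(x) = cos(x) - x²
x₀ = -0.09, x₁ = 1.01

Secant formula: x_{n+1} = x_n - f(x_n)(x_n - x_{n-1})/(f(x_n) - f(x_{n-1}))

Iteration 1:
  f(-0.090000) = 0.987853
  f(1.010000) = -0.488239
  x_2 = 1.010000 - (-0.488239)×(1.010000 - (-0.090000))/(-0.488239 - 0.987853)
       = 0.646159
Iteration 2:
  f(1.010000) = -0.488239
  f(0.646159) = 0.380882
  x_3 = 0.646159 - 0.380882×(0.646159 - 1.010000)/(0.380882 - (-0.488239))
       = 0.805608
Iteration 3:
  f(0.646159) = 0.380882
  f(0.805608) = 0.043669
  x_4 = 0.805608 - 0.043669×(0.805608 - 0.646159)/(0.043669 - 0.380882)
       = 0.826256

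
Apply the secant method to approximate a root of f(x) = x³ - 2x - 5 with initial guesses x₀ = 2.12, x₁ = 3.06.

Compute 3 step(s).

f(x) = x³ - 2x - 5
x₀ = 2.12, x₁ = 3.06

Secant formula: x_{n+1} = x_n - f(x_n)(x_n - x_{n-1})/(f(x_n) - f(x_{n-1}))

Iteration 1:
  f(2.120000) = 0.288128
  f(3.060000) = 17.532616
  x_2 = 3.060000 - 17.532616×(3.060000 - 2.120000)/(17.532616 - 0.288128)
       = 2.104294
Iteration 2:
  f(3.060000) = 17.532616
  f(2.104294) = 0.109339
  x_3 = 2.104294 - 0.109339×(2.104294 - 3.060000)/(0.109339 - 17.532616)
       = 2.098297
Iteration 3:
  f(2.104294) = 0.109339
  f(2.098297) = 0.041889
  x_4 = 2.098297 - 0.041889×(2.098297 - 2.104294)/(0.041889 - 0.109339)
       = 2.094572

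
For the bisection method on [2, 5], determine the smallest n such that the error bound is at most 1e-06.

We need (b-a)/2^n ≤ 1e-06
(5 - 2)/2^n ≤ 1e-06
3/2^n ≤ 1e-06
2^n ≥ 3000000
n ≥ log₂(3000000) = 21.52
n ≥ 22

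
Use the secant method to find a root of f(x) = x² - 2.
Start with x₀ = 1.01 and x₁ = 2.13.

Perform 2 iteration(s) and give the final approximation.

f(x) = x² - 2
x₀ = 1.01, x₁ = 2.13

Secant formula: x_{n+1} = x_n - f(x_n)(x_n - x_{n-1})/(f(x_n) - f(x_{n-1}))

Iteration 1:
  f(1.010000) = -0.979900
  f(2.130000) = 2.536900
  x_2 = 2.130000 - 2.536900×(2.130000 - 1.010000)/(2.536900 - (-0.979900))
       = 1.322070
Iteration 2:
  f(2.130000) = 2.536900
  f(1.322070) = -0.252131
  x_3 = 1.322070 - (-0.252131)×(1.322070 - 2.130000)/(-0.252131 - 2.536900)
       = 1.395108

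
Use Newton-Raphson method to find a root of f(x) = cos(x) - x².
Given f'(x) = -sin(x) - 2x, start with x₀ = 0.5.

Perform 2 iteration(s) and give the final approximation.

f(x) = cos(x) - x²
f'(x) = -sin(x) - 2x
x₀ = 0.5

Newton-Raphson formula: x_{n+1} = x_n - f(x_n)/f'(x_n)

Iteration 1:
  f(0.500000) = 0.627583
  f'(0.500000) = -1.479426
  x_1 = 0.500000 - 0.627583/(-1.479426) = 0.924207
Iteration 2:
  f(0.924207) = -0.251691
  f'(0.924207) = -2.646557
  x_2 = 0.924207 - (-0.251691)/(-2.646557) = 0.829106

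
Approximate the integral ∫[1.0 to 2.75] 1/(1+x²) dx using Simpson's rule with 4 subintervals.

f(x) = 1/(1+x²)
a = 1.0, b = 2.75, n = 4
h = (b - a)/n = 0.437500

Simpson's rule: (h/3)[f(x₀) + 4f(x₁) + 2f(x₂) + ... + f(xₙ)]

x_0 = 1.0000, f(x_0) = 0.500000, coefficient = 1
x_1 = 1.4375, f(x_1) = 0.326115, coefficient = 4
x_2 = 1.8750, f(x_2) = 0.221453, coefficient = 2
x_3 = 2.3125, f(x_3) = 0.157538, coefficient = 4
x_4 = 2.7500, f(x_4) = 0.116788, coefficient = 1

I ≈ (0.437500/3) × 2.994307 = 0.436670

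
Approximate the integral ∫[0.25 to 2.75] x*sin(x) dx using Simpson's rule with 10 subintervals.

f(x) = x*sin(x)
a = 0.25, b = 2.75, n = 10
h = (b - a)/n = 0.250000

Simpson's rule: (h/3)[f(x₀) + 4f(x₁) + 2f(x₂) + ... + f(xₙ)]

x_0 = 0.2500, f(x_0) = 0.061851, coefficient = 1
x_1 = 0.5000, f(x_1) = 0.239713, coefficient = 4
x_2 = 0.7500, f(x_2) = 0.511229, coefficient = 2
x_3 = 1.0000, f(x_3) = 0.841471, coefficient = 4
x_4 = 1.2500, f(x_4) = 1.186231, coefficient = 2
x_5 = 1.5000, f(x_5) = 1.496242, coefficient = 4
x_6 = 1.7500, f(x_6) = 1.721975, coefficient = 2
x_7 = 2.0000, f(x_7) = 1.818595, coefficient = 4
x_8 = 2.2500, f(x_8) = 1.750665, coefficient = 2
x_9 = 2.5000, f(x_9) = 1.496180, coefficient = 4
x_10 = 2.7500, f(x_10) = 1.049568, coefficient = 1

I ≈ (0.250000/3) × 35.020424 = 2.918369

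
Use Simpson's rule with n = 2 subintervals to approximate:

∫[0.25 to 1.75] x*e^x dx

f(x) = x*e^x
a = 0.25, b = 1.75, n = 2
h = (b - a)/n = 0.750000

Simpson's rule: (h/3)[f(x₀) + 4f(x₁) + 2f(x₂) + ... + f(xₙ)]

x_0 = 0.2500, f(x_0) = 0.321006, coefficient = 1
x_1 = 1.0000, f(x_1) = 2.718282, coefficient = 4
x_2 = 1.7500, f(x_2) = 10.070555, coefficient = 1

I ≈ (0.750000/3) × 21.264688 = 5.316172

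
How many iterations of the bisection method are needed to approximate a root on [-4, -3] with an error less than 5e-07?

We need (b-a)/2^n ≤ 5e-07
(-3 - (-4))/2^n ≤ 5e-07
1/2^n ≤ 5e-07
2^n ≥ 2000000
n ≥ log₂(2000000) = 20.93
n ≥ 21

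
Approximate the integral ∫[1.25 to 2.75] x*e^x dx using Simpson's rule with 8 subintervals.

f(x) = x*e^x
a = 1.25, b = 2.75, n = 8
h = (b - a)/n = 0.187500

Simpson's rule: (h/3)[f(x₀) + 4f(x₁) + 2f(x₂) + ... + f(xₙ)]

x_0 = 1.2500, f(x_0) = 4.362929, coefficient = 1
x_1 = 1.4375, f(x_1) = 6.052101, coefficient = 4
x_2 = 1.6250, f(x_2) = 8.252431, coefficient = 2
x_3 = 1.8125, f(x_3) = 11.102909, coefficient = 4
x_4 = 2.0000, f(x_4) = 14.778112, coefficient = 2
x_5 = 2.1875, f(x_5) = 19.496975, coefficient = 4
x_6 = 2.3750, f(x_6) = 25.533656, coefficient = 2
x_7 = 2.5625, f(x_7) = 33.231006, coefficient = 4
x_8 = 2.7500, f(x_8) = 43.017238, coefficient = 1

I ≈ (0.187500/3) × 424.040527 = 26.502533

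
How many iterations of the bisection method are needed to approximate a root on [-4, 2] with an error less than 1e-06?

We need (b-a)/2^n ≤ 1e-06
(2 - (-4))/2^n ≤ 1e-06
6/2^n ≤ 1e-06
2^n ≥ 6000000
n ≥ log₂(6000000) = 22.52
n ≥ 23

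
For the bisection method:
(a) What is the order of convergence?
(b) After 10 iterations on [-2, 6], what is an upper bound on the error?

(a) Bisection has linear (order 1) convergence; the error is halved each step.

(b) Error bound = (b-a)/2^n = (6 - (-2))/2^{10}
    = 8/2^{10}

(a) 1 (linear); (b) error ≤ 7.81e-03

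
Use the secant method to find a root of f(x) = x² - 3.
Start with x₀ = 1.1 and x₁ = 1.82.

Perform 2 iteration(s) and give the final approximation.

f(x) = x² - 3
x₀ = 1.1, x₁ = 1.82

Secant formula: x_{n+1} = x_n - f(x_n)(x_n - x_{n-1})/(f(x_n) - f(x_{n-1}))

Iteration 1:
  f(1.100000) = -1.790000
  f(1.820000) = 0.312400
  x_2 = 1.820000 - 0.312400×(1.820000 - 1.100000)/(0.312400 - (-1.790000))
       = 1.713014
Iteration 2:
  f(1.820000) = 0.312400
  f(1.713014) = -0.065584
  x_3 = 1.713014 - (-0.065584)×(1.713014 - 1.820000)/(-0.065584 - 0.312400)
       = 1.731577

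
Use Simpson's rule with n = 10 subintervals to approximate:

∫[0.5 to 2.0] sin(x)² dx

f(x) = sin(x)²
a = 0.5, b = 2.0, n = 10
h = (b - a)/n = 0.150000

Simpson's rule: (h/3)[f(x₀) + 4f(x₁) + 2f(x₂) + ... + f(xₙ)]

x_0 = 0.5000, f(x_0) = 0.229849, coefficient = 1
x_1 = 0.6500, f(x_1) = 0.366251, coefficient = 4
x_2 = 0.8000, f(x_2) = 0.514600, coefficient = 2
x_3 = 0.9500, f(x_3) = 0.661645, coefficient = 4
x_4 = 1.1000, f(x_4) = 0.794251, coefficient = 2
x_5 = 1.2500, f(x_5) = 0.900572, coefficient = 4
x_6 = 1.4000, f(x_6) = 0.971111, coefficient = 2
x_7 = 1.5500, f(x_7) = 0.999568, coefficient = 4
x_8 = 1.7000, f(x_8) = 0.983399, coefficient = 2
x_9 = 1.8500, f(x_9) = 0.924050, coefficient = 4
x_10 = 2.0000, f(x_10) = 0.826822, coefficient = 1

I ≈ (0.150000/3) × 22.991731 = 1.149587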